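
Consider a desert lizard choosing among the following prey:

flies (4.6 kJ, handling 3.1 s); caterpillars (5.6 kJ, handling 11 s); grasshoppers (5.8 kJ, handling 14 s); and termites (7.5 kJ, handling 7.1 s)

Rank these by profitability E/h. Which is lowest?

grasshoppers

In descending order of E/h:
flies: 4.6/3.1 = 1.48 kJ/s
termites: 7.5/7.1 = 1.06 kJ/s
caterpillars: 5.6/11 = 0.509 kJ/s
grasshoppers: 5.8/14 = 0.414 kJ/s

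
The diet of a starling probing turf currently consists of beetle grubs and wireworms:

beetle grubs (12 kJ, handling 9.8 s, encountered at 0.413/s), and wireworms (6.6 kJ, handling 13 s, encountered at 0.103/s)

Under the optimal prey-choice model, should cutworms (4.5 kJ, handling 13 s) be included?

No

Current rate: (0.413×12 + 0.103×6.6)/(1 + 0.413×9.8 + 0.103×13) = 0.8825 kJ/s.
cutworms: E/h = 4.5/13 = 0.3462 kJ/s.
0.3462 < 0.8825, so adding cutworms would lower the average — exclude it.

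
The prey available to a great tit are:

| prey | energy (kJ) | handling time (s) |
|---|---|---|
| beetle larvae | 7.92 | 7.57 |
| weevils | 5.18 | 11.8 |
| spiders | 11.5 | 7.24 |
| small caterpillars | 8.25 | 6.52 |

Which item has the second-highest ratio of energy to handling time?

small caterpillars

Profitability E/h (kJ/s): beetle larvae = 7.92/7.57 = 1.05, weevils = 5.18/11.8 = 0.439, spiders = 11.5/7.24 = 1.59, small caterpillars = 8.25/6.52 = 1.27.
Ranked: spiders > small caterpillars > beetle larvae > weevils.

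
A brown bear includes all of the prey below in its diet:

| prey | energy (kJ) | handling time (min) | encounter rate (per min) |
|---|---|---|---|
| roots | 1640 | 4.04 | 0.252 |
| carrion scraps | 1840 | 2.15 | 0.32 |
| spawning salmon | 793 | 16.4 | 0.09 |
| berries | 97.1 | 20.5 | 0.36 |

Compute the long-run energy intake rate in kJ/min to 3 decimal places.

Energy encountered per unit search time: 0.252×1640 + 0.32×1840 + 0.09×793 + 0.36×97.1 = 1108 kJ/min.
Handling time per unit search time: 0.252×4.04 + 0.32×2.15 + 0.09×16.4 + 0.36×20.5 = 10.56.
Rate = 1108/(1 + 10.56) = 95.87 kJ/min.

95.866 kJ/min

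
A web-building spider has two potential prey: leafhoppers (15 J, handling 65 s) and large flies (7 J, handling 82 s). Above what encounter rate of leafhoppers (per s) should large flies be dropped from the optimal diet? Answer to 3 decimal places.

At the threshold, the rate on leafhoppers alone equals the profitability of large flies: λ·15/(1 + λ·65) = 7/82 = 0.08537.
Rearranging, λ(15 − 0.08537×65) = 0.08537, so λ = 0.08537/9.451 = 0.009032 per s.

0.009 per s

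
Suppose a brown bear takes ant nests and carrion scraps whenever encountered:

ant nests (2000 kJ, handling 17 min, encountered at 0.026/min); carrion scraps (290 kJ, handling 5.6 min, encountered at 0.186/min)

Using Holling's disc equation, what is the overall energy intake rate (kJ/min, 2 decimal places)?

42.66 kJ/min

R = (0.026×2000 + 0.186×290) / (1 + 0.026×17 + 0.186×5.6) = 105.9/2.484 = 42.66 kJ/min.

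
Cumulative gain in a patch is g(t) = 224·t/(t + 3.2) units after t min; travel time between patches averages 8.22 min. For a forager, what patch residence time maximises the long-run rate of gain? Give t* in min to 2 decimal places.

Maximise g(t)/(T+t): set derivative to zero → g'(t)(T+t) = g(t).
g'(t) = 224·3.2/(t + 3.2)². Setting 224·3.2/(t+3.2)² = 224t/[(t+3.2)(8.22+t)] gives 3.2(8.22+t) = t(t+3.2), so t² = 3.2×8.22 = 26.3.
t* = √26.3 = 5.129 min.

5.13 min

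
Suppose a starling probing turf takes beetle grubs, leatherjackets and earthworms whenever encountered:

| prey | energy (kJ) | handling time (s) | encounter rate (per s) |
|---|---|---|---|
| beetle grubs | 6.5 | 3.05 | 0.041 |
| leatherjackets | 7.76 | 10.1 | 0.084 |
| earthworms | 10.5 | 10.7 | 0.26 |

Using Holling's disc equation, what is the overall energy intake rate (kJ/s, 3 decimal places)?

R = Σλ_iE_i / (1 + Σλ_ih_i)
Numerator: 0.041×6.5 + 0.084×7.76 + 0.26×10.5 = 3.648
Denominator: 1 + 0.041×3.05 + 0.084×10.1 + 0.26×10.7 = 4.755
R = 3.648/4.755 = 0.7672 kJ/s

0.767 kJ/s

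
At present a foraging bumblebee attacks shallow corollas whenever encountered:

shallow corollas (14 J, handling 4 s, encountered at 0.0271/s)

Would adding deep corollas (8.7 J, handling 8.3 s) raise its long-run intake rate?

Yes

On shallow corollas alone, R = ΣλE/(1+Σλh) = 0.3794/1.108 = 0.3423 J/s.
deep corollas: E/h = 8.7/8.3 = 1.048 J/s.
Since 1.048 > R, including deep corollas increases the long-run rate.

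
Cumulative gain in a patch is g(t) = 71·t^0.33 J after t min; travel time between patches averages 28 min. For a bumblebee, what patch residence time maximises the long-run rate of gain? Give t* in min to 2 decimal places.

13.79 min

Maximise g(t)/(T+t): set derivative to zero → g'(t)(T+t) = g(t).
g'(t) = 0.33·71·t^-0.67. Setting 0.33·71·t^-0.67 = 71·t^0.33/(28+t) gives 0.33(28+t) = t, so 0.67·t = 0.33×28.
t* = 0.33×28/0.67 = 13.79 min.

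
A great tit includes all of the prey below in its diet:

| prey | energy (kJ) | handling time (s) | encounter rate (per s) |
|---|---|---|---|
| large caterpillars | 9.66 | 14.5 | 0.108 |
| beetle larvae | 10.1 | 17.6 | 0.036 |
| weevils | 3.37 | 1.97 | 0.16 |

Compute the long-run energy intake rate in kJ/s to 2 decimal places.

R = Σλ_iE_i / (1 + Σλ_ih_i)
Numerator: 0.108×9.66 + 0.036×10.1 + 0.16×3.37 = 1.946
Denominator: 1 + 0.108×14.5 + 0.036×17.6 + 0.16×1.97 = 3.515
R = 1.946/3.515 = 0.5537 kJ/s

0.55 kJ/s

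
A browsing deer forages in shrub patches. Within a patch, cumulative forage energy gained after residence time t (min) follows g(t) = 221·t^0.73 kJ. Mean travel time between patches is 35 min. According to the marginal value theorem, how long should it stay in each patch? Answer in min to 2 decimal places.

By the marginal value theorem, leave when the instantaneous gain rate g'(t) equals the habitat-wide average g(t)/(T + t).
g'(t) = 0.73·221·t^-0.27. Setting 0.73·221·t^-0.27 = 221·t^0.73/(35+t) gives 0.73(35+t) = t, so 0.27·t = 0.73×35.
t* = 0.73×35/0.27 = 94.63 min.

94.63 min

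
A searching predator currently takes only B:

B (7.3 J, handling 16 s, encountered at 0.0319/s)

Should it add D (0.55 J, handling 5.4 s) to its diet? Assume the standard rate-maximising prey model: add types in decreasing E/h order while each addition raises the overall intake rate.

No

Current rate: (0.0319×7.3)/(1 + 0.0319×16) = 0.1542 J/s.
Profitability of D: 0.55/5.4 = 0.1019 J/s.
Since 0.1019 < R, time spent handling D is better spent searching.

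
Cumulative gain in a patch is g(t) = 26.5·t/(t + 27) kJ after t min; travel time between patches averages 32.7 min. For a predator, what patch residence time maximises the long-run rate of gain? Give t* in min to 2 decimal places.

Maximise g(t)/(T+t): set derivative to zero → g'(t)(T+t) = g(t).
g'(t) = 26.5·27/(t + 27)². Setting 26.5·27/(t+27)² = 26.5t/[(t+27)(32.7+t)] gives 27(32.7+t) = t(t+27), so t² = 27×32.7 = 882.9.
t* = √882.9 = 29.71 min.

29.71 min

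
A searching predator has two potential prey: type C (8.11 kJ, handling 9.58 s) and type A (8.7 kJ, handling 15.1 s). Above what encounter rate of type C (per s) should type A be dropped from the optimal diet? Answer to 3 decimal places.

0.222 per s

Drop type A once their profitability E₂/h₂ falls below the rate achievable on type C alone: E₂/h₂ = λE₁/(1 + λh₁).
Solve for λ: λE₁h₂ = E₂(1 + λh₁) → λ(E₁h₂ − E₂h₁) = E₂ → λ = E₂/(E₁h₂ − E₂h₁).
λ = 8.7/(8.11×15.1 − 8.7×9.58) = 8.7/39.11 = 0.2224 per s.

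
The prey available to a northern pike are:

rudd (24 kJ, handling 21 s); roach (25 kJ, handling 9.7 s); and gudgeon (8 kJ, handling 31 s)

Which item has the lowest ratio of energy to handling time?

In descending order of E/h:
roach: 25/9.7 = 2.58 kJ/s
rudd: 24/21 = 1.14 kJ/s
gudgeon: 8/31 = 0.258 kJ/s

gudgeon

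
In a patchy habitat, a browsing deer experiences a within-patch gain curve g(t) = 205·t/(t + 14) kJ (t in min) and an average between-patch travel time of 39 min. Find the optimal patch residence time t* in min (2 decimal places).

Maximise g(t)/(T+t): set derivative to zero → g'(t)(T+t) = g(t).
g'(t) = 205·14/(t + 14)². Setting 205·14/(t+14)² = 205t/[(t+14)(39+t)] gives 14(39+t) = t(t+14), so t² = 14×39 = 546.
t* = √546 = 23.37 min.

23.37 min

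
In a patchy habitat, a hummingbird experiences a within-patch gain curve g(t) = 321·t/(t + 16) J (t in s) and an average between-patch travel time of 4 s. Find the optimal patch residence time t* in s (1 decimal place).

By the marginal value theorem, leave when the instantaneous gain rate g'(t) equals the habitat-wide average g(t)/(T + t).
g'(t) = 321·16/(t + 16)². Setting 321·16/(t+16)² = 321t/[(t+16)(4+t)] gives 16(4+t) = t(t+16), so t² = 16×4 = 64.
t* = √64 = 8 s.

8.0 s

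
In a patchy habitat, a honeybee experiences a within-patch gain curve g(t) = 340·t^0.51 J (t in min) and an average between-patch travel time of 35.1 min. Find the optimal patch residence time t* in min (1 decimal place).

36.5 min

By the marginal value theorem, leave when the instantaneous gain rate g'(t) equals the habitat-wide average g(t)/(T + t).
g'(t) = 0.51·340·t^-0.49. Setting 0.51·340·t^-0.49 = 340·t^0.51/(35.1+t) gives 0.51(35.1+t) = t, so 0.49·t = 0.51×35.1.
t* = 0.51×35.1/0.49 = 36.53 min.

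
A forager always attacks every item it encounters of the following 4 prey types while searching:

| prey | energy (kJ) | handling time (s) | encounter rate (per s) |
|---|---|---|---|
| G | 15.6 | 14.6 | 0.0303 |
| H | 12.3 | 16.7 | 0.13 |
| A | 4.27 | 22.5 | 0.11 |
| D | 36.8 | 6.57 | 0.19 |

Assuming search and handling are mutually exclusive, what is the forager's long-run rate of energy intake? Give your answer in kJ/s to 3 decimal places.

1.299 kJ/s

R = (0.0303×15.6 + 0.13×12.3 + 0.11×4.27 + 0.19×36.8) / (1 + 0.0303×14.6 + 0.13×16.7 + 0.11×22.5 + 0.19×6.57) = 9.533/7.337 = 1.299 kJ/s.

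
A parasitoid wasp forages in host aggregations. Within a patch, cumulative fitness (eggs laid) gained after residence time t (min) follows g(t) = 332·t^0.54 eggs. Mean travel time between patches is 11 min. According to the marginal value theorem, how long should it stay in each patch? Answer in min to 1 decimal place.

Optimal t* satisfies g'(t*) = g(t*)/(T + t*).
g'(t) = 0.54·332·t^-0.46. Setting 0.54·332·t^-0.46 = 332·t^0.54/(11+t) gives 0.54(11+t) = t, so 0.46·t = 0.54×11.
t* = 0.54×11/0.46 = 12.91 min.

12.9 min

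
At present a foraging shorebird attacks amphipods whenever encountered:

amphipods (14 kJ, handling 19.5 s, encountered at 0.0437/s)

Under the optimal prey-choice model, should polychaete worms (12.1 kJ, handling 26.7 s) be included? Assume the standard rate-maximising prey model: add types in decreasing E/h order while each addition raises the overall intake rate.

Current rate: (0.0437×14)/(1 + 0.0437×19.5) = 0.3303 kJ/s.
Profitability of polychaete worms: 12.1/26.7 = 0.4532 kJ/s.
Since 0.4532 > R, including polychaete worms increases the long-run rate.

Yes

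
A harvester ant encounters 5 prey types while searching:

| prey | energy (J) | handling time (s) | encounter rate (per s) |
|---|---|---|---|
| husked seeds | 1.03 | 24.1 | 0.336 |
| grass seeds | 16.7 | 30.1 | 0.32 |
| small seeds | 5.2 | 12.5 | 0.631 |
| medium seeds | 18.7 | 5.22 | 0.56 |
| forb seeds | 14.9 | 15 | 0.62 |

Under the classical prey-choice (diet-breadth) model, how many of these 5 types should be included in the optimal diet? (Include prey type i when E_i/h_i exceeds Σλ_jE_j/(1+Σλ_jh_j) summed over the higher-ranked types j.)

1

Profitabilities (E/h, J/s): medium seeds 3.58, forb seeds 0.993, grass seeds 0.555, small seeds 0.416, husked seeds 0.0427. Add prey in this order while the next type's profitability exceeds the intake rate on those already taken.
Rate on top 1: 2.669. forb seeds: 0.993 < 2.669 → exclude; stop.
Optimal diet: medium seeds — 1 of 5 types.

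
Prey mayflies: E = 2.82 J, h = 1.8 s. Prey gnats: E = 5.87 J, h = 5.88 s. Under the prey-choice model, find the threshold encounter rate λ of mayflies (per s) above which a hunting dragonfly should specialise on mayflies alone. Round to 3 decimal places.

At the threshold, the rate on mayflies alone equals the profitability of gnats: λ·2.82/(1 + λ·1.8) = 5.87/5.88 = 0.9983.
Rearranging, λ(2.82 − 0.9983×1.8) = 0.9983, so λ = 0.9983/1.023 = 0.9758 per s.

0.976 per s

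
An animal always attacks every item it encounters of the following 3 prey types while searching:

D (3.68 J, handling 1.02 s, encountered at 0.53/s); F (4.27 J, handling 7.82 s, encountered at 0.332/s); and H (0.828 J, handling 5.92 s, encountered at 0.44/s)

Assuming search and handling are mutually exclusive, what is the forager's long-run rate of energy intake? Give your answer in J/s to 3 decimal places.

Energy encountered per unit search time: 0.53×3.68 + 0.332×4.27 + 0.44×0.828 = 3.732 J/s.
Handling time per unit search time: 0.53×1.02 + 0.332×7.82 + 0.44×5.92 = 5.742.
Rate = 3.732/(1 + 5.742) = 0.5536 J/s.

0.554 J/s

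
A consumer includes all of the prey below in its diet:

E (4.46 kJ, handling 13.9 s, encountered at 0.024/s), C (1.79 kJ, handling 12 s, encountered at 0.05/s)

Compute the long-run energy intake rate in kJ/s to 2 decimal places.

R = Σλ_iE_i / (1 + Σλ_ih_i)
Numerator: 0.024×4.46 + 0.05×1.79 = 0.1965
Denominator: 1 + 0.024×13.9 + 0.05×12 = 1.934
R = 0.1965/1.934 = 0.1016 kJ/s

0.10 kJ/s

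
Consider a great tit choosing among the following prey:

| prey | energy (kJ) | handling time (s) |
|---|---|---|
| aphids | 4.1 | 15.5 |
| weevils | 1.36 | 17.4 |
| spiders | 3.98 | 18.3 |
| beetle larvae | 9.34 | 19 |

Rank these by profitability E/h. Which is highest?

Profitability E/h (kJ/s): aphids = 4.1/15.5 = 0.265, weevils = 1.36/17.4 = 0.0782, spiders = 3.98/18.3 = 0.217, beetle larvae = 9.34/19 = 0.492.
Ranked: beetle larvae > aphids > spiders > weevils.

beetle larvae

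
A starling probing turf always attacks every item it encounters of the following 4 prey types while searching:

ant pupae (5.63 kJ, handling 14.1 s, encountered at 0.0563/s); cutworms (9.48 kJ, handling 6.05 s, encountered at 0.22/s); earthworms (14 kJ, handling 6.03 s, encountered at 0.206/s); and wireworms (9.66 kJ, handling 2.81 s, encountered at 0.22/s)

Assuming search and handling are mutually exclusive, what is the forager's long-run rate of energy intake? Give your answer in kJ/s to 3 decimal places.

R = (0.0563×5.63 + 0.22×9.48 + 0.206×14 + 0.22×9.66) / (1 + 0.0563×14.1 + 0.22×6.05 + 0.206×6.03 + 0.22×2.81) = 7.412/4.985 = 1.487 kJ/s.

1.487 kJ/s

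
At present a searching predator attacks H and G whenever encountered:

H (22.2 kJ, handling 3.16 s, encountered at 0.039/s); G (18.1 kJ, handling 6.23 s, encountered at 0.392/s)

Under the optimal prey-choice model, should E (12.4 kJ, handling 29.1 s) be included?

No

Current rate: (0.039×22.2 + 0.392×18.1)/(1 + 0.039×3.16 + 0.392×6.23) = 2.233 kJ/s.
E: E/h = 12.4/29.1 = 0.4261 kJ/s.
Since 0.4261 < R, time spent handling E is better spent searching.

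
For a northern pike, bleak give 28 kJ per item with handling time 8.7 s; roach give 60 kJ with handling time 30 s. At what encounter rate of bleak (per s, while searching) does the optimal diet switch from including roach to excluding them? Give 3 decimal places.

0.189 per s

The zero-one rule: include roach iff E₂/h₂ > λE₁/(1+λh₁). Equality gives the switch point.
λE₁h₂ = E₂ + λE₂h₁ ⇒ λ = E₂/(E₁h₂ − E₂h₁) = 60/(840 − 522) = 0.1887 per s.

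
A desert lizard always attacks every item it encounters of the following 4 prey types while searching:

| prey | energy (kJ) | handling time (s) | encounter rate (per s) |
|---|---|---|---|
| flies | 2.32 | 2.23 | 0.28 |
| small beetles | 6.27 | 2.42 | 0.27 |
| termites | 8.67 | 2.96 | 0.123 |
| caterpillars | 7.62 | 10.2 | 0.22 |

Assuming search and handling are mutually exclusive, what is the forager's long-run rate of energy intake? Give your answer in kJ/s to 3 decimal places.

R = Σλ_iE_i / (1 + Σλ_ih_i)
Numerator: 0.28×2.32 + 0.27×6.27 + 0.123×8.67 + 0.22×7.62 = 5.085
Denominator: 1 + 0.28×2.23 + 0.27×2.42 + 0.123×2.96 + 0.22×10.2 = 4.886
R = 5.085/4.886 = 1.041 kJ/s

1.041 kJ/s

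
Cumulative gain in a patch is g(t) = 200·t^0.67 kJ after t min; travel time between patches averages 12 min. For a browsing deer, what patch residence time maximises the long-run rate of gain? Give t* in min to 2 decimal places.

24.36 min

Optimal t* satisfies g'(t*) = g(t*)/(T + t*).
g'(t) = 0.67·200·t^-0.33. Setting 0.67·200·t^-0.33 = 200·t^0.67/(12+t) gives 0.67(12+t) = t, so 0.33·t = 0.67×12.
t* = 0.67×12/0.33 = 24.36 min.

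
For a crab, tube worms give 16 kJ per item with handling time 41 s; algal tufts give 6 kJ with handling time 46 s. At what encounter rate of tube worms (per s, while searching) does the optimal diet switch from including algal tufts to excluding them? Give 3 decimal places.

0.012 per s

At the threshold, the rate on tube worms alone equals the profitability of algal tufts: λ·16/(1 + λ·41) = 6/46 = 0.1304.
Rearranging, λ(16 − 0.1304×41) = 0.1304, so λ = 0.1304/10.65 = 0.01224 per s.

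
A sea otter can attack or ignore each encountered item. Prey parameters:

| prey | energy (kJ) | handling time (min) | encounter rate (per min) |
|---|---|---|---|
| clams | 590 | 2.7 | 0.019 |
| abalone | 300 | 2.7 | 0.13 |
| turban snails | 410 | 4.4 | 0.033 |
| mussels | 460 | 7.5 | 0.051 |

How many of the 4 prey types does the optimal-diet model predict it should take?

Profitabilities (E/h, kJ/min): clams 219, abalone 111, turban snails 93.2, mussels 61.3. Add prey in this order while the next type's profitability exceeds the intake rate on those already taken.
Rate on top 1: 10.66. abalone: 111 > 10.66 → include.
Rate on top 2: 35.81. turban snails: 93.2 > 35.81 → include.
Rate on top 3: 41.19. mussels: 61.3 > 41.19 → include.
Optimal diet: clams, abalone, turban snails, mussels — 4 of 4 types.

4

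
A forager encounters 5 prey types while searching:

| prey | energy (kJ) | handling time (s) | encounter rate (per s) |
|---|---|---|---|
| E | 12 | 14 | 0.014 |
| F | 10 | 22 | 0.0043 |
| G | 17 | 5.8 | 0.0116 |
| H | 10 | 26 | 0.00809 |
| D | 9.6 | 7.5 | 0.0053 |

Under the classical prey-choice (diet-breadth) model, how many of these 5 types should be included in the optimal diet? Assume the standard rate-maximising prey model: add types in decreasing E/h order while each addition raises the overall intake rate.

E/h in descending order: G 2.93, D 1.28, E 0.857, F 0.455, H 0.385 kJ/s. The optimal diet is the largest prefix of this list for which every included type satisfies E_i/h_i > R on the types above it.
Rate on top 1: 0.1848. D: 1.28 > 0.1848 → include.
Rate on top 2: 0.2241. E: 0.857 > 0.2241 → include.
Rate on top 3: 0.3193. F: 0.455 > 0.3193 → include.
Rate on top 4: 0.3285. H: 0.385 > 0.3285 → include.
Optimal diet: G, D, E, F, H — 5 of 5 types.

5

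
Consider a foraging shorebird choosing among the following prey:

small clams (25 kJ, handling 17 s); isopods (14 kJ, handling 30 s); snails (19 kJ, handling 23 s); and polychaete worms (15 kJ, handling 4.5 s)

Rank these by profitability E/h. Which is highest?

Profitability E/h (kJ/s): small clams = 25/17 = 1.47, isopods = 14/30 = 0.467, snails = 19/23 = 0.826, polychaete worms = 15/4.5 = 3.33.
Ranked: polychaete worms > small clams > snails > isopods.

polychaete worms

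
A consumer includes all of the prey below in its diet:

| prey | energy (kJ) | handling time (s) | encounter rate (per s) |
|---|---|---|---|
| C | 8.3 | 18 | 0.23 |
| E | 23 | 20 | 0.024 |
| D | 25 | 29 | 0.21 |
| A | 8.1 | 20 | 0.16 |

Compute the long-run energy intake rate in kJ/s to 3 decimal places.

R = (0.23×8.3 + 0.024×23 + 0.21×25 + 0.16×8.1) / (1 + 0.23×18 + 0.024×20 + 0.21×29 + 0.16×20) = 9.007/14.91 = 0.6041 kJ/s.

0.604 kJ/s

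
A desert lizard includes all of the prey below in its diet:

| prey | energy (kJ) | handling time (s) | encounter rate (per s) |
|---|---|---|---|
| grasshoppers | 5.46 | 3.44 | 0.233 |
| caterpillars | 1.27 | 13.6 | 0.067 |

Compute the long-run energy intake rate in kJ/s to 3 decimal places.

Energy encountered per unit search time: 0.233×5.46 + 0.067×1.27 = 1.357 kJ/s.
Handling time per unit search time: 0.233×3.44 + 0.067×13.6 = 1.713.
Rate = 1.357/(1 + 1.713) = 0.5003 kJ/s.

0.500 kJ/s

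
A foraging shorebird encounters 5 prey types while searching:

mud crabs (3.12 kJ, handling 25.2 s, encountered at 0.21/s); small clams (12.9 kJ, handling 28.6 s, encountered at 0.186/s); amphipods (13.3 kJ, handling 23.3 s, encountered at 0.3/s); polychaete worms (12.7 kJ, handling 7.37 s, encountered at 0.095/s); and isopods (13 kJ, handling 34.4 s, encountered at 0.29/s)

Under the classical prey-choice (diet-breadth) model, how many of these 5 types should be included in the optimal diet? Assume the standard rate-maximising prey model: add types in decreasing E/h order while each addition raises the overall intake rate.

1

E/h in descending order: polychaete worms 1.72, amphipods 0.571, small clams 0.451, isopods 0.378, mud crabs 0.124 kJ/s. The optimal diet is the largest prefix of this list for which every included type satisfies E_i/h_i > R on the types above it.
Rate on top 1: 0.7096. amphipods: 0.571 < 0.7096 → exclude; stop.
Optimal diet: polychaete worms — 1 of 5 types.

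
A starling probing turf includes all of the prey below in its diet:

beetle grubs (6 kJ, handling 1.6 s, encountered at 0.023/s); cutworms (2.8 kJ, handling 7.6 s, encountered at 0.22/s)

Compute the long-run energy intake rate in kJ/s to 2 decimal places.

0.28 kJ/s

R = Σλ_iE_i / (1 + Σλ_ih_i)
Numerator: 0.023×6 + 0.22×2.8 = 0.754
Denominator: 1 + 0.023×1.6 + 0.22×7.6 = 2.709
R = 0.754/2.709 = 0.2784 kJ/s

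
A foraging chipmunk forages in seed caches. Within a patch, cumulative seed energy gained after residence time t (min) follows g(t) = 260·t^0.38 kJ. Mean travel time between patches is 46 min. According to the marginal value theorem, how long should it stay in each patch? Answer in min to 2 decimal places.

By the marginal value theorem, leave when the instantaneous gain rate g'(t) equals the habitat-wide average g(t)/(T + t).
g'(t) = 0.38·260·t^-0.62. Setting 0.38·260·t^-0.62 = 260·t^0.38/(46+t) gives 0.38(46+t) = t, so 0.62·t = 0.38×46.
t* = 0.38×46/0.62 = 28.19 min.

28.19 min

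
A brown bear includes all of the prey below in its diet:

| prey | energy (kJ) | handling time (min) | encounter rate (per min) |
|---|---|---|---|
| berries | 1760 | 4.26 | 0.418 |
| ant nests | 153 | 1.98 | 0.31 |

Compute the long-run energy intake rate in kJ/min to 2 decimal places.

230.70 kJ/min

Energy encountered per unit search time: 0.418×1760 + 0.31×153 = 783.1 kJ/min.
Handling time per unit search time: 0.418×4.26 + 0.31×1.98 = 2.394.
Rate = 783.1/(1 + 2.394) = 230.7 kJ/min.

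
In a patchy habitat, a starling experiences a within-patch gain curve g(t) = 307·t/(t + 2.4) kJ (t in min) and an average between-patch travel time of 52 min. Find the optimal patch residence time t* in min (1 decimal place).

11.2 min

Maximise g(t)/(T+t): set derivative to zero → g'(t)(T+t) = g(t).
g'(t) = 307·2.4/(t + 2.4)². Setting 307·2.4/(t+2.4)² = 307t/[(t+2.4)(52+t)] gives 2.4(52+t) = t(t+2.4), so t² = 2.4×52 = 124.8.
t* = √124.8 = 11.17 min.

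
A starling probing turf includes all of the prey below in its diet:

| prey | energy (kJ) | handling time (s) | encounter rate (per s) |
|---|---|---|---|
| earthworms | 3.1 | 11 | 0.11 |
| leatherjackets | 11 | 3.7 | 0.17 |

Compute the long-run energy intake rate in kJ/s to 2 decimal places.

Energy encountered per unit search time: 0.11×3.1 + 0.17×11 = 2.211 kJ/s.
Handling time per unit search time: 0.11×11 + 0.17×3.7 = 1.839.
Rate = 2.211/(1 + 1.839) = 0.7788 kJ/s.

0.78 kJ/s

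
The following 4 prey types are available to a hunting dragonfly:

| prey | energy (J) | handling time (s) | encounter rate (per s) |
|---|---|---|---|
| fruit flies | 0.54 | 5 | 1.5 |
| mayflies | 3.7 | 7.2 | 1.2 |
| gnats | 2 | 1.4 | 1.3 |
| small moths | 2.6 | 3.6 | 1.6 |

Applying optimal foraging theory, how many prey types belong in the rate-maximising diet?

1

Rank by E/h (J/s): gnats 1.43, small moths 0.722, mayflies 0.514, fruit flies 0.108. Include each in turn until the next type's E/h falls below the running intake rate.
Rate on top 1: 0.922. small moths: 0.722 < 0.922 → exclude; stop.
Optimal diet: gnats — 1 of 4 types.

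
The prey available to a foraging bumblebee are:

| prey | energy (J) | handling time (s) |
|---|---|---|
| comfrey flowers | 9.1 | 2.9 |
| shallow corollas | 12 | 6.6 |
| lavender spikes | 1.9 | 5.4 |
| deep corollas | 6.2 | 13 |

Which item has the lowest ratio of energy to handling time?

lavender spikes

In descending order of E/h:
comfrey flowers: 9.1/2.9 = 3.14 J/s
shallow corollas: 12/6.6 = 1.82 J/s
deep corollas: 6.2/13 = 0.477 J/s
lavender spikes: 1.9/5.4 = 0.352 J/s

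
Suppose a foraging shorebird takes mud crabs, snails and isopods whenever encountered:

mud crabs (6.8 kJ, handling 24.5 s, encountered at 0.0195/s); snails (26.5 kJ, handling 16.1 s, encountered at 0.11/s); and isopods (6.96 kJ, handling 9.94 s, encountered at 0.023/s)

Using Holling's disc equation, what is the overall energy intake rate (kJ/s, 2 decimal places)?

0.92 kJ/s

R = Σλ_iE_i / (1 + Σλ_ih_i)
Numerator: 0.0195×6.8 + 0.11×26.5 + 0.023×6.96 = 3.208
Denominator: 1 + 0.0195×24.5 + 0.11×16.1 + 0.023×9.94 = 3.477
R = 3.208/3.477 = 0.9224 kJ/s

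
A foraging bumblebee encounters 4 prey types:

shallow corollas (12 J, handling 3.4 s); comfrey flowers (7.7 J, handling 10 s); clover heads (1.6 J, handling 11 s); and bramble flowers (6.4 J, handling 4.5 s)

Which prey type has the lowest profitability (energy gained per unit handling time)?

clover heads

In descending order of E/h:
shallow corollas: 12/3.4 = 3.53 J/s
bramble flowers: 6.4/4.5 = 1.42 J/s
comfrey flowers: 7.7/10 = 0.77 J/s
clover heads: 1.6/11 = 0.145 J/s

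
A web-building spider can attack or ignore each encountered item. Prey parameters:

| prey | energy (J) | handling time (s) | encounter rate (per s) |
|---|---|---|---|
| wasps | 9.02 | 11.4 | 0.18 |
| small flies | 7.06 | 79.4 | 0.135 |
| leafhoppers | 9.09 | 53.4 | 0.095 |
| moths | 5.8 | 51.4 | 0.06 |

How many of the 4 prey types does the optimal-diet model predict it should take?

E/h in descending order: wasps 0.791, leafhoppers 0.17, moths 0.113, small flies 0.0889 J/s. The optimal diet is the largest prefix of this list for which every included type satisfies E_i/h_i > R on the types above it.
Rate on top 1: 0.532. leafhoppers: 0.17 < 0.532 → exclude; stop.
Optimal diet: wasps — 1 of 4 types.

1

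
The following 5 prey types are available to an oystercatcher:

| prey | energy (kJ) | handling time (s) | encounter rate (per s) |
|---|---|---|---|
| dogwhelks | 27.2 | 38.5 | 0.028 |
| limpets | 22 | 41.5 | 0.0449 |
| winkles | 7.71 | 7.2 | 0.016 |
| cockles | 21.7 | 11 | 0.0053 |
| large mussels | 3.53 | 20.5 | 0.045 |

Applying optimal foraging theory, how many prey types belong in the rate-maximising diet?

E/h in descending order: cockles 1.97, winkles 1.07, dogwhelks 0.706, limpets 0.53, large mussels 0.172 kJ/s. The optimal diet is the largest prefix of this list for which every included type satisfies E_i/h_i > R on the types above it.
Rate on top 1: 0.1087. winkles: 1.07 > 0.1087 → include.
Rate on top 2: 0.2031. dogwhelks: 0.706 > 0.2031 → include.
Rate on top 3: 0.4441. limpets: 0.53 > 0.4441 → include.
Rate on top 4: 0.4831. large mussels: 0.172 < 0.4831 → exclude; stop.
Optimal diet: cockles, winkles, dogwhelks, limpets — 4 of 5 types.

4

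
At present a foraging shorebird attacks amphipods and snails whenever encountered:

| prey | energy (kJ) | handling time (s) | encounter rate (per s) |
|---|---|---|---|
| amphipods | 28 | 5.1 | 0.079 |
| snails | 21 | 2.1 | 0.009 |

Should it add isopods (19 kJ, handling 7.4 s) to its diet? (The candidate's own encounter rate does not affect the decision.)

Yes

Intake rate on the current diet: R = (0.079×28 + 0.009×21) / (1 + 0.079×5.1 + 0.009×2.1) = 2.401/1.422 = 1.689 kJ/s.
isopods: E/h = 19/7.4 = 2.568 kJ/s.
2.568 > 1.689, so adding isopods raises the average — include it.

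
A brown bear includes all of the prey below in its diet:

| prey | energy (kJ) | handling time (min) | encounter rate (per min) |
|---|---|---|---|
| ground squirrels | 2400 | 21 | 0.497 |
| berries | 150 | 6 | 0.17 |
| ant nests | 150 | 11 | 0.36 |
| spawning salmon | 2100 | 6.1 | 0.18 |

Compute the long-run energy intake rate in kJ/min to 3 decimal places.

Energy encountered per unit search time: 0.497×2400 + 0.17×150 + 0.36×150 + 0.18×2100 = 1650 kJ/min.
Handling time per unit search time: 0.497×21 + 0.17×6 + 0.36×11 + 0.18×6.1 = 16.52.
Rate = 1650/(1 + 16.52) = 94.22 kJ/min.

94.222 kJ/min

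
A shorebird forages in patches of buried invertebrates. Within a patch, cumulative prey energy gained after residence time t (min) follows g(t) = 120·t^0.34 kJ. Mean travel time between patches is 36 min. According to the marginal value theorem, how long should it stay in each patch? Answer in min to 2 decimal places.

By the marginal value theorem, leave when the instantaneous gain rate g'(t) equals the habitat-wide average g(t)/(T + t).
g'(t) = 0.34·120·t^-0.66. Setting 0.34·120·t^-0.66 = 120·t^0.34/(36+t) gives 0.34(36+t) = t, so 0.66·t = 0.34×36.
t* = 0.34×36/0.66 = 18.55 min.

18.55 min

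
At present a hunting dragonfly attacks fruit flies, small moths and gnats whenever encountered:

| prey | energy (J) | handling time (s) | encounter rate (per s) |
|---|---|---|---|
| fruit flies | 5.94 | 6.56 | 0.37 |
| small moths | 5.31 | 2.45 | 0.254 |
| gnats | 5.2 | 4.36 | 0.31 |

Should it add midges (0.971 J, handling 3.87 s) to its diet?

On fruit flies, small moths and gnats alone, R = ΣλE/(1+Σλh) = 5.159/5.401 = 0.9551 J/s.
Profitability of midges: 0.971/3.87 = 0.2509 J/s.
Since 0.2509 < R, time spent handling midges is better spent searching.

No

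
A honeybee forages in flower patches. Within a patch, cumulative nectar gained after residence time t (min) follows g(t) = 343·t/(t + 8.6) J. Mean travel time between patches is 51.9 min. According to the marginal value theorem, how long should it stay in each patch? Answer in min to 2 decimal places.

21.13 min

Maximise g(t)/(T+t): set derivative to zero → g'(t)(T+t) = g(t).
g'(t) = 343·8.6/(t + 8.6)². Setting 343·8.6/(t+8.6)² = 343t/[(t+8.6)(51.9+t)] gives 8.6(51.9+t) = t(t+8.6), so t² = 8.6×51.9 = 446.3.
t* = √446.3 = 21.13 min.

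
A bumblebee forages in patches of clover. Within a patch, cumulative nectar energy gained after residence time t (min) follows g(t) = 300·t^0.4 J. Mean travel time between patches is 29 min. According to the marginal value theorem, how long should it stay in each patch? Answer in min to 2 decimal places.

19.33 min

Maximise g(t)/(T+t): set derivative to zero → g'(t)(T+t) = g(t).
g'(t) = 0.4·300·t^-0.6. Setting 0.4·300·t^-0.6 = 300·t^0.4/(29+t) gives 0.4(29+t) = t, so 0.60·t = 0.4×29.
t* = 0.4×29/0.60 = 19.33 min.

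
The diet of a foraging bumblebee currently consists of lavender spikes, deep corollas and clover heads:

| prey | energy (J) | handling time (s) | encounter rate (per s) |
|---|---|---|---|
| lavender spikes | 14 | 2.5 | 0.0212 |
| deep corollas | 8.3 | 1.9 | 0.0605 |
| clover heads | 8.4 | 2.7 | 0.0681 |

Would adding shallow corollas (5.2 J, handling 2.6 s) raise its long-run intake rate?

Yes

Intake rate on the current diet: R = (0.0212×14 + 0.0605×8.3 + 0.0681×8.4) / (1 + 0.0212×2.5 + 0.0605×1.9 + 0.0681×2.7) = 1.371/1.352 = 1.014 J/s.
shallow corollas: E/h = 5.2/2.6 = 2 J/s.
Since 2 > R, including shallow corollas increases the long-run rate.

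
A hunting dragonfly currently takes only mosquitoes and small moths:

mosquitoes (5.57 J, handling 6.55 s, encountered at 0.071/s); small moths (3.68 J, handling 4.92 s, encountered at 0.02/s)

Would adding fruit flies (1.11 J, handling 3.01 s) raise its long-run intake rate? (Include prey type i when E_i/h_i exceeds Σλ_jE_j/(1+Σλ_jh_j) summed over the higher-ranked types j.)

Yes

Current rate: (0.071×5.57 + 0.02×3.68)/(1 + 0.071×6.55 + 0.02×4.92) = 0.3 J/s.
Profitability of fruit flies: 1.11/3.01 = 0.3688 J/s.
0.3688 > 0.3, so adding fruit flies raises the average — include it.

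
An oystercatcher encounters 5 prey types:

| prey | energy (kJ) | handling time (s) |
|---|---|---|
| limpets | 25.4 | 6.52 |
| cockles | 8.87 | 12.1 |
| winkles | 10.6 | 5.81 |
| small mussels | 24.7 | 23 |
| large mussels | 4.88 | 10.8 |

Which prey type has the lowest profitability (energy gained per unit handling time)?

Profitability E/h (kJ/s): limpets = 25.4/6.52 = 3.9, cockles = 8.87/12.1 = 0.733, winkles = 10.6/5.81 = 1.82, small mussels = 24.7/23 = 1.07, large mussels = 4.88/10.8 = 0.452.
Ranked: limpets > winkles > small mussels > cockles > large mussels.

large mussels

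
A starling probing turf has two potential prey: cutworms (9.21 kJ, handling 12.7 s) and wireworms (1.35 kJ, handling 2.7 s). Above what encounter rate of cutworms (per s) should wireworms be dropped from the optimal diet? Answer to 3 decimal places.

The zero-one rule: include wireworms iff E₂/h₂ > λE₁/(1+λh₁). Equality gives the switch point.
λE₁h₂ = E₂ + λE₂h₁ ⇒ λ = E₂/(E₁h₂ − E₂h₁) = 1.35/(24.87 − 17.14) = 0.1748 per s.

0.175 per s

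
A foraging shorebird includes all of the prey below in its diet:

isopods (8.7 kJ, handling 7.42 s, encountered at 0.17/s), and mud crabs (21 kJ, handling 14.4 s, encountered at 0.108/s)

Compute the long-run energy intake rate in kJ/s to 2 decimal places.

Energy encountered per unit search time: 0.17×8.7 + 0.108×21 = 3.747 kJ/s.
Handling time per unit search time: 0.17×7.42 + 0.108×14.4 = 2.817.
Rate = 3.747/(1 + 2.817) = 0.9818 kJ/s.

0.98 kJ/s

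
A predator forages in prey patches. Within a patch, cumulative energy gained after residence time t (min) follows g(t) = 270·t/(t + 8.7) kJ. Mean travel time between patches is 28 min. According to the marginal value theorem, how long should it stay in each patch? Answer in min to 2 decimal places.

By the marginal value theorem, leave when the instantaneous gain rate g'(t) equals the habitat-wide average g(t)/(T + t).
g'(t) = 270·8.7/(t + 8.7)². Setting 270·8.7/(t+8.7)² = 270t/[(t+8.7)(28+t)] gives 8.7(28+t) = t(t+8.7), so t² = 8.7×28 = 243.6.
t* = √243.6 = 15.61 min.

15.61 min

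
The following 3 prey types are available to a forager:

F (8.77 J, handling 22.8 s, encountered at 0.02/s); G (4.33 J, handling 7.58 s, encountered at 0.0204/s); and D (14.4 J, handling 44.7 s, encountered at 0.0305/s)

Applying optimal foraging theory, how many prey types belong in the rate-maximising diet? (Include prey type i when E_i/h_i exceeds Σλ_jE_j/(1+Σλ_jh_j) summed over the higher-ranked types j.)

3

Rank by E/h (J/s): G 0.571, F 0.385, D 0.322. Include each in turn until the next type's E/h falls below the running intake rate.
Rate on top 1: 0.0765. F: 0.385 > 0.0765 → include.
Rate on top 2: 0.1637. D: 0.322 > 0.1637 → include.
Optimal diet: G, F, D — 3 of 3 types.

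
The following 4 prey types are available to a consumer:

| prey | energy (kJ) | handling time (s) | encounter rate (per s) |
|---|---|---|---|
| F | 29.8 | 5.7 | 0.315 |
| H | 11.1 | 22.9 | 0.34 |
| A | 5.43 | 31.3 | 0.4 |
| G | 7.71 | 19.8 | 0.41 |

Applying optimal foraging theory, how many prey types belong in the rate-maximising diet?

E/h in descending order: F 5.23, H 0.485, G 0.389, A 0.173 kJ/s. The optimal diet is the largest prefix of this list for which every included type satisfies E_i/h_i > R on the types above it.
Rate on top 1: 3.358. H: 0.485 < 3.358 → exclude; stop.
Optimal diet: F — 1 of 4 types.

1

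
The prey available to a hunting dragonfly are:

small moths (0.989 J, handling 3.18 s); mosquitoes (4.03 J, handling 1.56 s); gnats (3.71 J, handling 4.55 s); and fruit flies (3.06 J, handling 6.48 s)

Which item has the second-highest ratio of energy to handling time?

Profitability E/h (J/s): small moths = 0.989/3.18 = 0.311, mosquitoes = 4.03/1.56 = 2.58, gnats = 3.71/4.55 = 0.815, fruit flies = 3.06/6.48 = 0.472.
Ranked: mosquitoes > gnats > fruit flies > small moths.

gnats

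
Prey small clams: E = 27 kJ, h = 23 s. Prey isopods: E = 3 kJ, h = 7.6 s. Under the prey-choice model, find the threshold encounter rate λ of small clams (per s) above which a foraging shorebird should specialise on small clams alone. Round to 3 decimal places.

At the threshold, the rate on small clams alone equals the profitability of isopods: λ·27/(1 + λ·23) = 3/7.6 = 0.3947.
Rearranging, λ(27 − 0.3947×23) = 0.3947, so λ = 0.3947/17.92 = 0.02203 per s.

0.022 per s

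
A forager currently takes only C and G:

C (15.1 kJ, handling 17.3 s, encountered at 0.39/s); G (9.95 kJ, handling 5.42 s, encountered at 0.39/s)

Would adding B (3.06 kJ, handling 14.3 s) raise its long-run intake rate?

Intake rate on the current diet: R = (0.39×15.1 + 0.39×9.95) / (1 + 0.39×17.3 + 0.39×5.42) = 9.77/9.861 = 0.9907 kJ/s.
B: E/h = 3.06/14.3 = 0.214 kJ/s.
0.214 < 0.9907, so adding B would lower the average — exclude it.

No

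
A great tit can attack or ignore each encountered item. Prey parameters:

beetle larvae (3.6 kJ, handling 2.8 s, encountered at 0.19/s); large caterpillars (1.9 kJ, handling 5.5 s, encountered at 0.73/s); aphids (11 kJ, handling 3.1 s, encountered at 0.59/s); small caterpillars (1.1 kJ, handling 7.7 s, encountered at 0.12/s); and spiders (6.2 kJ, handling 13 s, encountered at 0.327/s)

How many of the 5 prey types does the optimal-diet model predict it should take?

1

Profitabilities (E/h, kJ/s): aphids 3.55, beetle larvae 1.29, spiders 0.477, large caterpillars 0.345, small caterpillars 0.143. Add prey in this order while the next type's profitability exceeds the intake rate on those already taken.
Rate on top 1: 2.294. beetle larvae: 1.29 < 2.294 → exclude; stop.
Optimal diet: aphids — 1 of 5 types.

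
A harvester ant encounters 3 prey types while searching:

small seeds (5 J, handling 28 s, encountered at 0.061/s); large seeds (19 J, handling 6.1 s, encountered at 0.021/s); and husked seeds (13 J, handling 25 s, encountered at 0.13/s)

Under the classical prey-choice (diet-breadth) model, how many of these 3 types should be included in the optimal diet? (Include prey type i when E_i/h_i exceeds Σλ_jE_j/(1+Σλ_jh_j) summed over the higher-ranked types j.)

2

Profitabilities (E/h, J/s): large seeds 3.11, husked seeds 0.52, small seeds 0.179. Add prey in this order while the next type's profitability exceeds the intake rate on those already taken.
Rate on top 1: 0.3537. husked seeds: 0.52 > 0.3537 → include.
Rate on top 2: 0.4771. small seeds: 0.179 < 0.4771 → exclude; stop.
Optimal diet: large seeds, husked seeds — 2 of 3 types.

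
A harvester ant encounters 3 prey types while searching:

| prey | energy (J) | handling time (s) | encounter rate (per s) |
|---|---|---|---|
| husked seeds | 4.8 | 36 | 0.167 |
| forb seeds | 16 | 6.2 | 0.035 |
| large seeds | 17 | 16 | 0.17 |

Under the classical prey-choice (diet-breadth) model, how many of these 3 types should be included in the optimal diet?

2

E/h in descending order: forb seeds 2.58, large seeds 1.06, husked seeds 0.133 J/s. The optimal diet is the largest prefix of this list for which every included type satisfies E_i/h_i > R on the types above it.
Rate on top 1: 0.4601. large seeds: 1.06 > 0.4601 → include.
Rate on top 2: 0.8763. husked seeds: 0.133 < 0.8763 → exclude; stop.
Optimal diet: forb seeds, large seeds — 2 of 3 types.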